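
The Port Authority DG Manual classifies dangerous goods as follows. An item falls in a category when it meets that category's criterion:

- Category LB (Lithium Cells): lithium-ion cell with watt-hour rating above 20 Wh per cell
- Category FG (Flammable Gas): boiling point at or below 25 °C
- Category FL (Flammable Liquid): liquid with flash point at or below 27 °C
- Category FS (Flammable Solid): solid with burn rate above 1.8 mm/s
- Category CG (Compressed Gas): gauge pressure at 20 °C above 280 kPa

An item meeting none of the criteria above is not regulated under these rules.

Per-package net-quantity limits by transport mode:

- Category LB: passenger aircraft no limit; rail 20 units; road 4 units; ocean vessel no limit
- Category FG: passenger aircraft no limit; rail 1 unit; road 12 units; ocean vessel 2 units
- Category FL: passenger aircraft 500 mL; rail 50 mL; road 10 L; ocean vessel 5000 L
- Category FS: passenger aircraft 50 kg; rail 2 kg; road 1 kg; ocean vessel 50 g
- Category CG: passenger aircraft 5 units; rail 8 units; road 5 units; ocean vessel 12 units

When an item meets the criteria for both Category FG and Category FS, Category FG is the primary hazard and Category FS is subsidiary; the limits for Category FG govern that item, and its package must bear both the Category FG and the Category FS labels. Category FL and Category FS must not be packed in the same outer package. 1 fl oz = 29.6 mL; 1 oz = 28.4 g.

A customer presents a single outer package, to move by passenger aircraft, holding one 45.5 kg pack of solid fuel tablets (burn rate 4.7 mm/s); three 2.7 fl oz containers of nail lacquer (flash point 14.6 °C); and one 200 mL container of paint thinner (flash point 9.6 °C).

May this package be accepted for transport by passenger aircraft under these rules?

No

With burn rate 4.7 mm/s (> 1.8 mm/s), the solid fuel tablets fall in Category FS.
With flash point 14.6 °C (≤ 27 °C), the nail lacquer falls in Category FL.
Paint thinner: flash point 9.6 °C ≤ 27 °C → Category FL (Flammable Liquid).
Total Category FL: (three 2.7 fl oz containers = 239.76 mL) + 200 mL = 439.76 mL.
439.76 mL is within the passenger aircraft limit of 500 mL for Category FL.
Category FS quantity: 45.5 kg.
45.5 kg is within the passenger aircraft limit of 50 kg for Category FS.
Category FL and Category FS may not share an outer package.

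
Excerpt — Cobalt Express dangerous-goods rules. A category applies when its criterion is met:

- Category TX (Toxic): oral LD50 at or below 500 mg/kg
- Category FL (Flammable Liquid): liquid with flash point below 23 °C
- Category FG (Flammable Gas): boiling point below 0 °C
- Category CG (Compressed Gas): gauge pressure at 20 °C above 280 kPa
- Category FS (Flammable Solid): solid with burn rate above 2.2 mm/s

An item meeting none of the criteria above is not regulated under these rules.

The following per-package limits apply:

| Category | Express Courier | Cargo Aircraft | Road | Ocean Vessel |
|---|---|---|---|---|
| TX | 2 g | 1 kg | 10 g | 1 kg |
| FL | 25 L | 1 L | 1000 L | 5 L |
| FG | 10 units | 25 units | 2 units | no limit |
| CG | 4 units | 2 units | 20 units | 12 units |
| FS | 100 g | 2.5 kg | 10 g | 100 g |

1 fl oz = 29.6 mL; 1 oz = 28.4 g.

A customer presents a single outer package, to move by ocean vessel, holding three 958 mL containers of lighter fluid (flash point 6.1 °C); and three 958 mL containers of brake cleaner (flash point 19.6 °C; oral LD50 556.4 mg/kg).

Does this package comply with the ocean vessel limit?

The lighter fluid has flash point 6.1 °C, which is < 23 °C, so it is Category FL (Flammable Liquid).
The brake cleaner has flash point 19.6 °C, which is < 23 °C, so it is Category FL (Flammable Liquid).
Total Category FL: (three 958 mL containers = 2.874 L) + (three 958 mL containers = 2.874 L) = 5.748 L.
5.748 L exceeds the ocean vessel limit of 5 L for Category FL.

No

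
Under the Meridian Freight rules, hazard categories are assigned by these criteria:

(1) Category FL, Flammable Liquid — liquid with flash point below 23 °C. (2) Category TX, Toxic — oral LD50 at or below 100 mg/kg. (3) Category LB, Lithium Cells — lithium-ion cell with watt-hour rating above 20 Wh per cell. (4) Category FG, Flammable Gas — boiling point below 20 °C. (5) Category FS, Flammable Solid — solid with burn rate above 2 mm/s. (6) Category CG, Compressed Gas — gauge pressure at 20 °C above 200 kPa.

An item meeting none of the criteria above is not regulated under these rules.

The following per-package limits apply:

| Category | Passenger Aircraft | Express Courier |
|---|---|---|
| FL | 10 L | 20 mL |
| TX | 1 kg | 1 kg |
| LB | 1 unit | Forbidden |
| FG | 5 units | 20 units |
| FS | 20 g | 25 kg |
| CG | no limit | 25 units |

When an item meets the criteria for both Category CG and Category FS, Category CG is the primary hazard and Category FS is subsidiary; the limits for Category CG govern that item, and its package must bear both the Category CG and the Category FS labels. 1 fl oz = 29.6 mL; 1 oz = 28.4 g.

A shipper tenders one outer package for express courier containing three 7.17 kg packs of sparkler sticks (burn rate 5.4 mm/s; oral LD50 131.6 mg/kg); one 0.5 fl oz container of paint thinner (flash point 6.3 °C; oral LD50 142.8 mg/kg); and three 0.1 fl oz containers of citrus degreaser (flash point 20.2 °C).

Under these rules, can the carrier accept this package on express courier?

Sparkler sticks: burn rate 5.4 mm/s > 2 mm/s → Category FS (Flammable Solid).
Flash point 6.3 °C meets the Category FL criterion (Flammable Liquid), so the paint thinner is Category FL.
Citrus degreaser: flash point 20.2 °C < 23 °C → Category FL (Flammable Liquid).
Category FS quantity: three 7.17 kg packs = 21.51 kg.
21.51 kg ≤ 25 kg (express courier limit, Category FS) — within limit.
Total Category FL: (one 0.5 fl oz container = 14.8 mL) + (three 0.1 fl oz containers = 8.88 mL) = 23.68 mL.
23.68 mL exceeds the express courier limit of 20 mL for Category FL.

No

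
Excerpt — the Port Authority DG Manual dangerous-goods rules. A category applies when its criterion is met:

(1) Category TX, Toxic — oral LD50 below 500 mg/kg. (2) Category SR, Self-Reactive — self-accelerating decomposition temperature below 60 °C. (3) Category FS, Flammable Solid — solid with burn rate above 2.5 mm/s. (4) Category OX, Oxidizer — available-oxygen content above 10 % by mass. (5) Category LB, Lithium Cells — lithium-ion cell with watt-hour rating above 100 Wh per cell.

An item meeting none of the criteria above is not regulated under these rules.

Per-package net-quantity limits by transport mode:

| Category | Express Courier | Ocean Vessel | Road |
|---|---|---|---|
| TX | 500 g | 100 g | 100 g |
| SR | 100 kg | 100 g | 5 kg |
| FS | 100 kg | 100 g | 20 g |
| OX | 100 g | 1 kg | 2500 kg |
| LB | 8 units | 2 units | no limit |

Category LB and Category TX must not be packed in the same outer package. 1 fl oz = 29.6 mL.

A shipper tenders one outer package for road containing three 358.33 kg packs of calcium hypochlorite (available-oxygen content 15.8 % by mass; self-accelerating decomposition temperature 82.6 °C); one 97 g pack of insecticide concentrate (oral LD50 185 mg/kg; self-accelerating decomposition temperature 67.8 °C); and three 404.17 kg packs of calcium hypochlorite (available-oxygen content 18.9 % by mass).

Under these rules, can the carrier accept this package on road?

Available-oxygen content 15.8 % by mass meets the Category OX criterion (Oxidizer), so the calcium hypochlorite is Category OX.
The insecticide concentrate has oral LD50 185 mg/kg, which is < 500 mg/kg, so it is Category TX (Toxic).
The calcium hypochlorite has available-oxygen content 18.9 % by mass, which is > 10 % by mass, so it is Category OX (Oxidizer).
Total Category OX: (three 358.33 kg packs = 1074.99 kg) + (three 404.17 kg packs = 1212.51 kg) = 2287.5 kg.
2287.5 kg ≤ 2500 kg (road limit, Category OX) — within limit.
Category TX quantity: 97 g.
97 g is within the road limit of 100 g for Category TX.
The segregation rule (Category LB with Category TX) does not apply to Category OX with Category TX.
Every hazard category is within its road limit and no segregation rule is violated.

Yes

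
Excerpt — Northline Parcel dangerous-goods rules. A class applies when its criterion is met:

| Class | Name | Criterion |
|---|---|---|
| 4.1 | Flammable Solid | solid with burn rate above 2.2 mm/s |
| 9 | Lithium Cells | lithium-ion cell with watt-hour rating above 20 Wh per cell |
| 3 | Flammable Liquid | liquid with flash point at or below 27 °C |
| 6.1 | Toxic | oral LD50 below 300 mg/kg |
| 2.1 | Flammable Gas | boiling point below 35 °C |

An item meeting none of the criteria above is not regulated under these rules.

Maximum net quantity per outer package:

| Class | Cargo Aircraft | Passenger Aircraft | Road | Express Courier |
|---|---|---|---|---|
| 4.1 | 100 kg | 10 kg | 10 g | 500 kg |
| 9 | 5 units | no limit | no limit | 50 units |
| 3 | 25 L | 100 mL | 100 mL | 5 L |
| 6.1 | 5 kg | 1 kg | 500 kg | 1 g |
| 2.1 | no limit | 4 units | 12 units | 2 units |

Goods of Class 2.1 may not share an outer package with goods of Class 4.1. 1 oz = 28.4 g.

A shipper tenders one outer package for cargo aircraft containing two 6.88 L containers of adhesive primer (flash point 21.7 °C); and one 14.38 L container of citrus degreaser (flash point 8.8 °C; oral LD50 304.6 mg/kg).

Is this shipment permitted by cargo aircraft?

The adhesive primer has flash point 21.7 °C, which is ≤ 27 °C, so it is Class 3 (Flammable Liquid).
With flash point 8.8 °C (≤ 27 °C), the citrus degreaser falls in Class 3.
Total Class 3: (two 6.88 L containers = 13.76 L) + 14.38 L = 28.14 L.
28.14 L exceeds the cargo aircraft limit of 25 L for Class 3.

No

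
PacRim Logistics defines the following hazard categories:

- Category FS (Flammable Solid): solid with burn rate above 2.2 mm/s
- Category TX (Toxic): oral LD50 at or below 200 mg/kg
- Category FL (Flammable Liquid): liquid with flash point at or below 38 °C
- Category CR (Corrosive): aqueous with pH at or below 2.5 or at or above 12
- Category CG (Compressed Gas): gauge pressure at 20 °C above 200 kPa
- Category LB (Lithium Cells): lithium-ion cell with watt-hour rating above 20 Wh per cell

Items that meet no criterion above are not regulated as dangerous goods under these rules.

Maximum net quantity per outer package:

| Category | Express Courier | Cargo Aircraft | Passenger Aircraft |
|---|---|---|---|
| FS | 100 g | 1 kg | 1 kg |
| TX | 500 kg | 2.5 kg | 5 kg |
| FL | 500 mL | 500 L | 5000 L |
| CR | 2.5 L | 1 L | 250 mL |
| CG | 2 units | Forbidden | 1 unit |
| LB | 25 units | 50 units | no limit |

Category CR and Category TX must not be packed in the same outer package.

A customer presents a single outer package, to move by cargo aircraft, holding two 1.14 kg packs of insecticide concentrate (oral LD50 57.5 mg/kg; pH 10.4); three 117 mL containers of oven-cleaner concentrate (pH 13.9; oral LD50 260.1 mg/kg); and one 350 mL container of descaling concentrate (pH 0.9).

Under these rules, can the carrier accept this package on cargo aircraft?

With oral LD50 57.5 mg/kg (≤ 200 mg/kg), the insecticide concentrate falls in Category TX.
With pH 13.9 (≥ 12), the oven-cleaner concentrate falls in Category CR.
pH 0.9 meets the Category CR criterion (Corrosive), so the descaling concentrate is Category CR.
Total Category CR: (three 117 mL containers = 351 mL) + 350 mL = 701 mL.
701 mL ≤ 1 L (cargo aircraft limit, Category CR) — within limit.
Category TX quantity: two 1.14 kg packs = 2.28 kg.
That is within the Category TX cargo aircraft limit of 2.5 kg.
Category CR and Category TX may not share an outer package.

No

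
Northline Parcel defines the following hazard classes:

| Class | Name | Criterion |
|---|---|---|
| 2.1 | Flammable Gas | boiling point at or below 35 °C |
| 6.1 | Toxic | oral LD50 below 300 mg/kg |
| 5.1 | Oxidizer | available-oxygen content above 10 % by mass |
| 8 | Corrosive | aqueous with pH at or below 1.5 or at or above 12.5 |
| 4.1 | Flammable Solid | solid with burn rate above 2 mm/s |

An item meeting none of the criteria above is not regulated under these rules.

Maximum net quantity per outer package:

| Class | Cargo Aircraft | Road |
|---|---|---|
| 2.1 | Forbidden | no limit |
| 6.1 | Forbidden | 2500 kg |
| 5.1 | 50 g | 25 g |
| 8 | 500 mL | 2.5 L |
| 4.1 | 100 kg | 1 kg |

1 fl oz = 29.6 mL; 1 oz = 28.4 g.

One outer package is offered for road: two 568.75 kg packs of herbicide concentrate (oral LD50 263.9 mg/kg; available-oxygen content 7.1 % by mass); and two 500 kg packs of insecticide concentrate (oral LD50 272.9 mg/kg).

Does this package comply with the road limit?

With oral LD50 263.9 mg/kg (< 300 mg/kg), the herbicide concentrate falls in Class 6.1.
Insecticide concentrate: oral LD50 272.9 mg/kg < 300 mg/kg → Class 6.1 (Toxic).
Class 6.1 net quantity: (two 568.75 kg packs = 1137.5 kg) + (two 500 kg packs = 1000 kg) = 2137.5 kg.
That is within the Class 6.1 road limit of 2500 kg.

Yes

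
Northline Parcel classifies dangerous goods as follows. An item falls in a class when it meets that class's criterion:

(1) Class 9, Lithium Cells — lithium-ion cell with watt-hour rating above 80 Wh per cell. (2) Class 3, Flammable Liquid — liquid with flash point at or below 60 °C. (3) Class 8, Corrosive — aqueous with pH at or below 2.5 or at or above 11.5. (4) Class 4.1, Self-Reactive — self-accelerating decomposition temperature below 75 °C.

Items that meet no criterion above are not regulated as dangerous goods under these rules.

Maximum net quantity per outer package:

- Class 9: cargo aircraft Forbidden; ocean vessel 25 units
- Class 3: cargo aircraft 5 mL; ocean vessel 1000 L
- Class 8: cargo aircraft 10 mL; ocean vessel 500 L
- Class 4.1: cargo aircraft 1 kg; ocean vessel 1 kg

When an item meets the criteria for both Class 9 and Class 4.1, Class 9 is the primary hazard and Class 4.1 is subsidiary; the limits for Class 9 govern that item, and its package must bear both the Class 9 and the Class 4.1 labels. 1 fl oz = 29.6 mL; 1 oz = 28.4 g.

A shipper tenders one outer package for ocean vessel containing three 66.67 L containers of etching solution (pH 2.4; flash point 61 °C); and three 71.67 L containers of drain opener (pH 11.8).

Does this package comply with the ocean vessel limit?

pH 2.4 meets the Class 8 criterion (Corrosive), so the etching solution is Class 8.
With pH 11.8 (≥ 11.5), the drain opener falls in Class 8.
Class 8 net quantity: (three 66.67 L containers = 200.01 L) + (three 71.67 L containers = 215.01 L) = 415.02 L.
That is within the Class 8 ocean vessel limit of 500 L.

Yes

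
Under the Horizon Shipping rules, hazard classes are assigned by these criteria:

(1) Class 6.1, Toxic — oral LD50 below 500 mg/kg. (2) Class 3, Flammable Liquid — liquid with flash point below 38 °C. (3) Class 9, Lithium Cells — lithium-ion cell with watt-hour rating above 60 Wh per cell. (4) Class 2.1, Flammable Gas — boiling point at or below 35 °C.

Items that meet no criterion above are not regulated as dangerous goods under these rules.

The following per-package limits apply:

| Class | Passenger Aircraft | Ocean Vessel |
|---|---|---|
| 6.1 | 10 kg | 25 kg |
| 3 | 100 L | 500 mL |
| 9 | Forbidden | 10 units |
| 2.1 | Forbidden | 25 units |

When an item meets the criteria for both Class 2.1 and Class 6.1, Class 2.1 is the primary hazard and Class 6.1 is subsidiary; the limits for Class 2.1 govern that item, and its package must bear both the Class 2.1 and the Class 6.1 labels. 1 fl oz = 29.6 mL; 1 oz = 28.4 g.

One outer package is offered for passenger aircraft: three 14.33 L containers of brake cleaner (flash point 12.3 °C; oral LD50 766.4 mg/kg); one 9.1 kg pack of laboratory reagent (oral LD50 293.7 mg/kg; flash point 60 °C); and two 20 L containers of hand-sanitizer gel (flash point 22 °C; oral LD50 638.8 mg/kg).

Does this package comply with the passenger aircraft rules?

Yes

With flash point 12.3 °C (< 38 °C), the brake cleaner falls in Class 3.
The laboratory reagent has oral LD50 293.7 mg/kg, which is < 500 mg/kg, so it is Class 6.1 (Toxic).
With flash point 22 °C (< 38 °C), the hand-sanitizer gel falls in Class 3.
Class 3 net quantity: (three 14.33 L containers = 42.99 L) + (two 20 L containers = 40 L) = 82.99 L.
82.99 L is within the passenger aircraft limit of 100 L for Class 3.
Class 6.1 quantity: 9.1 kg.
9.1 kg is within the passenger aircraft limit of 10 kg for Class 6.1.
Every hazard class is within its passenger aircraft limit and no segregation rule is violated.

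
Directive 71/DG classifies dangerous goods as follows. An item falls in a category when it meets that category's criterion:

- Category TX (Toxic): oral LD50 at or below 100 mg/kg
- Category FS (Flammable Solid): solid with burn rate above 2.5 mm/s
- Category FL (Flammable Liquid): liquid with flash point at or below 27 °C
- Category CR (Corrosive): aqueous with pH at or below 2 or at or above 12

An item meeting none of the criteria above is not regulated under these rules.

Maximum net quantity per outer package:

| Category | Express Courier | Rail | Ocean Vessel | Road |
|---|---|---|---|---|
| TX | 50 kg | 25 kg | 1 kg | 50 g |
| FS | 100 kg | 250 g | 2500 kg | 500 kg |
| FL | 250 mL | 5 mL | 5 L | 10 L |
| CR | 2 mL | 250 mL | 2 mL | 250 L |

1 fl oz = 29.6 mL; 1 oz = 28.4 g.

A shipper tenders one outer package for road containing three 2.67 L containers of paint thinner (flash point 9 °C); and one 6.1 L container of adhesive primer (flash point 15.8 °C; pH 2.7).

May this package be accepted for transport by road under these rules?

No

Flash point 9 °C meets the Category FL criterion (Flammable Liquid), so the paint thinner is Category FL.
The adhesive primer has flash point 15.8 °C, which is ≤ 27 °C, so it is Category FL (Flammable Liquid).
Total Category FL: (three 2.67 L containers = 8.01 L) + 6.1 L = 14.11 L.
That exceeds the Category FL road limit of 10 L.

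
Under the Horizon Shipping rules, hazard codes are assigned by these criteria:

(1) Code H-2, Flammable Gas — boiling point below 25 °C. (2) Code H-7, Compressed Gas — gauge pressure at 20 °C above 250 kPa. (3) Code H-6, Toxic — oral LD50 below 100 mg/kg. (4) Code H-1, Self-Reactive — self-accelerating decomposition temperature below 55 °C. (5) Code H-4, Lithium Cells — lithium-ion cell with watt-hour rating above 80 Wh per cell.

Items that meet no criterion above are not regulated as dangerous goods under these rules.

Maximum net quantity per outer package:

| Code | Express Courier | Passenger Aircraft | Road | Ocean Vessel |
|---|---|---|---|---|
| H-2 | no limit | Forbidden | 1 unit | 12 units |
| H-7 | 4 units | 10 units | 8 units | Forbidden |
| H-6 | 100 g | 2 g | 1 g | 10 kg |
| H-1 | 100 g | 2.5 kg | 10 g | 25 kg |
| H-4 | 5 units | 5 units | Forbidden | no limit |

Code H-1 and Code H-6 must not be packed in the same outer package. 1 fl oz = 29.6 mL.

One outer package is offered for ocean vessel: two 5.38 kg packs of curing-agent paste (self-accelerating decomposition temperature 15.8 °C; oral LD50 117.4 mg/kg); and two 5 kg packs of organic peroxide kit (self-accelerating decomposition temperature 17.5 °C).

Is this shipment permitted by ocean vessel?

Yes

The curing-agent paste has self-accelerating decomposition temperature 15.8 °C, which is < 55 °C, so it is Code H-1 (Self-Reactive).
Organic peroxide kit: self-accelerating decomposition temperature 17.5 °C < 55 °C → Code H-1 (Self-Reactive).
Total Code H-1: (two 5.38 kg packs = 10.76 kg) + (two 5 kg packs = 10 kg) = 20.76 kg.
20.76 kg is within the ocean vessel limit of 25 kg for Code H-1.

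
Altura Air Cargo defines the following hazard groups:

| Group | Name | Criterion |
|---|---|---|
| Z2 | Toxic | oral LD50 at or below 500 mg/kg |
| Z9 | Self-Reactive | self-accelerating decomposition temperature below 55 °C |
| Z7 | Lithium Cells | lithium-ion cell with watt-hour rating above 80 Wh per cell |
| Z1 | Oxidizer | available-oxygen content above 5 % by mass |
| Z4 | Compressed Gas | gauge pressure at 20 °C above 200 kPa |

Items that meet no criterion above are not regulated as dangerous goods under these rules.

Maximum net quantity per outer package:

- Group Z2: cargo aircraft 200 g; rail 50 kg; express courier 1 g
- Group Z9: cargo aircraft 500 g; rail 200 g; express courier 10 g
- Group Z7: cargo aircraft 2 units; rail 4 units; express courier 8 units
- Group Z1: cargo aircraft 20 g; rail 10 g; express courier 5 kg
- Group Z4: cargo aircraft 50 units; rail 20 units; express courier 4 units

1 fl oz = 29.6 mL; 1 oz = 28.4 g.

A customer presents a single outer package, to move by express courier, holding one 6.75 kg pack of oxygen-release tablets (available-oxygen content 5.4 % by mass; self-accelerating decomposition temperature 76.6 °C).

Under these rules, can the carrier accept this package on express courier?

Oxygen-release tablets: available-oxygen content 5.4 % by mass > 5 % by mass → Group Z1 (Oxidizer).
Group Z1 quantity: 6.75 kg.
6.75 kg exceeds the express courier limit of 5 kg for Group Z1.

No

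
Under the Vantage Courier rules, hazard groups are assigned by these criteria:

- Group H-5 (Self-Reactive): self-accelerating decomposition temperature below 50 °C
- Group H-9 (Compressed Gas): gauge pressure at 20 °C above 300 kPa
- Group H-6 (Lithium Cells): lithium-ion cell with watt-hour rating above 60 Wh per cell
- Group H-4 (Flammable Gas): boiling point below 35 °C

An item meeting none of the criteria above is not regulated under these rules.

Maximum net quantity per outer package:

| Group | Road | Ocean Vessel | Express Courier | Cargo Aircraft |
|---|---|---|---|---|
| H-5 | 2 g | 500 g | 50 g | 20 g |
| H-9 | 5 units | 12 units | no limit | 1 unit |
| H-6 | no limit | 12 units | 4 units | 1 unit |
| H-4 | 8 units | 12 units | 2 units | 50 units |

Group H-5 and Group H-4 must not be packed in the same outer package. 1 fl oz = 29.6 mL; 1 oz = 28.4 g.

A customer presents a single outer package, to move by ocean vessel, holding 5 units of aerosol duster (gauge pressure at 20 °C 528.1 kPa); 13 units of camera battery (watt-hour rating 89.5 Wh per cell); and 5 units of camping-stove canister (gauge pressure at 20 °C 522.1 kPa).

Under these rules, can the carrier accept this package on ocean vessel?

Gauge pressure at 20 °C 528.1 kPa meets the Group H-9 criterion (Compressed Gas), so the aerosol duster is Group H-9.
Camera battery: watt-hour rating 89.5 Wh per cell > 60 Wh per cell → Group H-6 (Lithium Cells).
Camping-stove canister: gauge pressure at 20 °C 522.1 kPa > 300 kPa → Group H-9 (Compressed Gas).
Group H-6 quantity: 13 units.
13 units > 12 units (ocean vessel limit, Group H-6) — over the limit.
Total Group H-9: 5 units + 5 units = 10 units.
That is within the Group H-9 ocean vessel limit of 12 units.
The segregation rule (Group H-5 with Group H-4) does not apply to Group H-6 with Group H-9.

No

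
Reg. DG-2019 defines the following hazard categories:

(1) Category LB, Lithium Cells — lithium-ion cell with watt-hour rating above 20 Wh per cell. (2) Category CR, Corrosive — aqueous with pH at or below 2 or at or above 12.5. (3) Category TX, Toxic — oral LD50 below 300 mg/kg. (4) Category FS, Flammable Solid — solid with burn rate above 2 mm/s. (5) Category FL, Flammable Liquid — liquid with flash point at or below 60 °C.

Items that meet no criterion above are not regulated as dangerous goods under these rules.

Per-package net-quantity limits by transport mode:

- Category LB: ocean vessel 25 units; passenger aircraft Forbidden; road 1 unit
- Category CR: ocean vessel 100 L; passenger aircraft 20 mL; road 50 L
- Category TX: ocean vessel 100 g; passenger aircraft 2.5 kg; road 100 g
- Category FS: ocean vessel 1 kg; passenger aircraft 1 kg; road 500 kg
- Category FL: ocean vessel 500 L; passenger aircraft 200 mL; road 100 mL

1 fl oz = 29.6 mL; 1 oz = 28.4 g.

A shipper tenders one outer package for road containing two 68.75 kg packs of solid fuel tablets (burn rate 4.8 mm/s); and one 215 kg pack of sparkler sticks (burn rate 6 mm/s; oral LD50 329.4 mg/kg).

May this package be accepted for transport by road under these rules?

Burn rate 4.8 mm/s meets the Category FS criterion (Flammable Solid), so the solid fuel tablets are Category FS.
Sparkler sticks: burn rate 6 mm/s > 2 mm/s → Category FS (Flammable Solid).
Category FS net quantity: (two 68.75 kg packs = 137.5 kg) + 215 kg = 352.5 kg.
352.5 kg ≤ 500 kg (road limit, Category FS) — within limit.

Yes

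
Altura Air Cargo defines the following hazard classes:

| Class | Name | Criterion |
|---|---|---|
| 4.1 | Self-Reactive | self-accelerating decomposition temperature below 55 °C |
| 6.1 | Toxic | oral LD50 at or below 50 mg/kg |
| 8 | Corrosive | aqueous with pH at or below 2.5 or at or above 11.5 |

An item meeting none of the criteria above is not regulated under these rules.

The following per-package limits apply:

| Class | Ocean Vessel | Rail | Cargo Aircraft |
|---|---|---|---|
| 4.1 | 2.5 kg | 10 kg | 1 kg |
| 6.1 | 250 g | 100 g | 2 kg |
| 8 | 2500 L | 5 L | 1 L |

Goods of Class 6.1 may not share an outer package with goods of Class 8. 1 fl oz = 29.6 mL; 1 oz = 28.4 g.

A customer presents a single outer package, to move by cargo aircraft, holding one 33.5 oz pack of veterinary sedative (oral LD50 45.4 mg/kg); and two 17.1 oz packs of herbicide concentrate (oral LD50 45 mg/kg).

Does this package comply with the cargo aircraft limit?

Yes

The veterinary sedative has oral LD50 45.4 mg/kg, which is ≤ 50 mg/kg, so it is Class 6.1 (Toxic).
With oral LD50 45 mg/kg (≤ 50 mg/kg), the herbicide concentrate falls in Class 6.1.
Class 6.1 net quantity: (one 33.5 oz pack = 951.4 g) + (two 17.1 oz packs = 971.28 g) = 1922.68 g.
1922.68 g is within the cargo aircraft limit of 2 kg for Class 6.1.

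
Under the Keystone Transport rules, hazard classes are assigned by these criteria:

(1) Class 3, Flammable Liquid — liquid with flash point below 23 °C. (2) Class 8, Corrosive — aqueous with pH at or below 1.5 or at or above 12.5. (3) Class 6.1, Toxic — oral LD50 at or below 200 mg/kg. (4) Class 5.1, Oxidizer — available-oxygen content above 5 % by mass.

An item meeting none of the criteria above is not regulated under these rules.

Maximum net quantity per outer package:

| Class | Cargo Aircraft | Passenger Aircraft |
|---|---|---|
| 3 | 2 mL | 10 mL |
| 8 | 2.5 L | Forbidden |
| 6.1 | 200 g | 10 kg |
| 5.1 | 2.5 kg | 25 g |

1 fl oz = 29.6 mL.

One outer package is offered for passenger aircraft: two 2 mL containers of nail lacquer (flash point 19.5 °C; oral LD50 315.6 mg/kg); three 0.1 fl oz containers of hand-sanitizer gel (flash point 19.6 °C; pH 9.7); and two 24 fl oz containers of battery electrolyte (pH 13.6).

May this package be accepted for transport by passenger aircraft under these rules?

Nail lacquer: flash point 19.5 °C < 23 °C → Class 3 (Flammable Liquid).
Flash point 19.6 °C meets the Class 3 criterion (Flammable Liquid), so the hand-sanitizer gel is Class 3.
Battery electrolyte: pH 13.6 ≥ 12.5 → Class 8 (Corrosive).
Class 3 net quantity: (two 2 mL containers = 4 mL) + (three 0.1 fl oz containers = 8.88 mL) = 12.88 mL.
That exceeds the Class 3 passenger aircraft limit of 10 mL.
Class 8 quantity: two 24 fl oz containers = 1420.8 mL.
By passenger aircraft, Class 8 is Forbidden regardless of quantity.

No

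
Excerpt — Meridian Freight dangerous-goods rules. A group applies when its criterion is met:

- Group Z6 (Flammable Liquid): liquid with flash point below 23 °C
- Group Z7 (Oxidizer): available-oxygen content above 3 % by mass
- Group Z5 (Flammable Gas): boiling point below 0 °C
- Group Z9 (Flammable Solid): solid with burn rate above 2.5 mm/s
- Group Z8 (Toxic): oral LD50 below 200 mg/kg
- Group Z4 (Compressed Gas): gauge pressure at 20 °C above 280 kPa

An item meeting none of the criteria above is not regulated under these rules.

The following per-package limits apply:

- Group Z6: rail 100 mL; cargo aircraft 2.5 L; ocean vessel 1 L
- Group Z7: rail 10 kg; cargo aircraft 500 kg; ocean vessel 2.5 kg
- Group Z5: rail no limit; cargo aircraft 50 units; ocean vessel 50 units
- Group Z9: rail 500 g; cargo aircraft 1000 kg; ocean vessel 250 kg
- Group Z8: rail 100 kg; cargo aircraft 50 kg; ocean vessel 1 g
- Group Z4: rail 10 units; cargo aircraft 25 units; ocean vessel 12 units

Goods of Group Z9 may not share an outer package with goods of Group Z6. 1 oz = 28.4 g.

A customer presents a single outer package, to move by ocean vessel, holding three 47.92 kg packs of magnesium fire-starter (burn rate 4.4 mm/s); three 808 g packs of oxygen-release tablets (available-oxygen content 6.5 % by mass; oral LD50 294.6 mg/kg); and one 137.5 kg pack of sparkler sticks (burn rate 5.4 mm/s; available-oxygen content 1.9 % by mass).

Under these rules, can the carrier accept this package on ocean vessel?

Burn rate 4.4 mm/s meets the Group Z9 criterion (Flammable Solid), so the magnesium fire-starter is Group Z9.
Oxygen-release tablets: available-oxygen content 6.5 % by mass > 3 % by mass → Group Z7 (Oxidizer).
Burn rate 5.4 mm/s meets the Group Z9 criterion (Flammable Solid), so the sparkler sticks are Group Z9.
Group Z9 net quantity: (three 47.92 kg packs = 143.76 kg) + 137.5 kg = 281.26 kg.
That exceeds the Group Z9 ocean vessel limit of 250 kg.
Group Z7 quantity: three 808 g packs = 2.424 kg.
2.424 kg is within the ocean vessel limit of 2.5 kg for Group Z7.
The segregation rule (Group Z9 with Group Z6) does not apply to Group Z9 with Group Z7.

No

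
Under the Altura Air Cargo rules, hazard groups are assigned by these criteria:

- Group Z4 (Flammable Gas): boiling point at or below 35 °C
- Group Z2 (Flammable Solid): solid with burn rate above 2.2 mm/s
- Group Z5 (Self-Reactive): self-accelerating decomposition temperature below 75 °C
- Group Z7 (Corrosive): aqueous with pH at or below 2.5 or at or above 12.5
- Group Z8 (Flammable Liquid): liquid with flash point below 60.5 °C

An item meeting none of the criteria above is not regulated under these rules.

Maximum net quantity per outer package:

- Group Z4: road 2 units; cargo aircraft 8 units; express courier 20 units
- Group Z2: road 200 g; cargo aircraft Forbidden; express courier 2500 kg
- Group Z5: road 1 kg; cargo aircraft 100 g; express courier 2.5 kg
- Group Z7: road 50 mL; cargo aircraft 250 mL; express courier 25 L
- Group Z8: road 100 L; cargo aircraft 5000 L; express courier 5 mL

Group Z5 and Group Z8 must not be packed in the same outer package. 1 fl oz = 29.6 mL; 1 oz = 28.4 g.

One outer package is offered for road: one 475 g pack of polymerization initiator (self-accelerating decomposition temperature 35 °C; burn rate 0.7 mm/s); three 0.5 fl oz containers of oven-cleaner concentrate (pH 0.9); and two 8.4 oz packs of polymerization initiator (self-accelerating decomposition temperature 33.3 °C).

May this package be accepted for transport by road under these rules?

Yes

Self-accelerating decomposition temperature 35 °C meets the Group Z5 criterion (Self-Reactive), so the polymerization initiator is Group Z5.
Oven-cleaner concentrate: pH 0.9 ≤ 2.5 → Group Z7 (Corrosive).
The polymerization initiator has self-accelerating decomposition temperature 33.3 °C, which is < 75 °C, so it is Group Z5 (Self-Reactive).
Total Group Z5: 475 g + (two 8.4 oz packs = 477.12 g) = 952.12 g.
That is within the Group Z5 road limit of 1 kg.
Group Z7 quantity: three 0.5 fl oz containers = 44.4 mL.
That is within the Group Z7 road limit of 50 mL.
The segregation rule (Group Z5 with Group Z8) does not apply to Group Z5 with Group Z7.
Every hazard group is within its road limit and no segregation rule is violated.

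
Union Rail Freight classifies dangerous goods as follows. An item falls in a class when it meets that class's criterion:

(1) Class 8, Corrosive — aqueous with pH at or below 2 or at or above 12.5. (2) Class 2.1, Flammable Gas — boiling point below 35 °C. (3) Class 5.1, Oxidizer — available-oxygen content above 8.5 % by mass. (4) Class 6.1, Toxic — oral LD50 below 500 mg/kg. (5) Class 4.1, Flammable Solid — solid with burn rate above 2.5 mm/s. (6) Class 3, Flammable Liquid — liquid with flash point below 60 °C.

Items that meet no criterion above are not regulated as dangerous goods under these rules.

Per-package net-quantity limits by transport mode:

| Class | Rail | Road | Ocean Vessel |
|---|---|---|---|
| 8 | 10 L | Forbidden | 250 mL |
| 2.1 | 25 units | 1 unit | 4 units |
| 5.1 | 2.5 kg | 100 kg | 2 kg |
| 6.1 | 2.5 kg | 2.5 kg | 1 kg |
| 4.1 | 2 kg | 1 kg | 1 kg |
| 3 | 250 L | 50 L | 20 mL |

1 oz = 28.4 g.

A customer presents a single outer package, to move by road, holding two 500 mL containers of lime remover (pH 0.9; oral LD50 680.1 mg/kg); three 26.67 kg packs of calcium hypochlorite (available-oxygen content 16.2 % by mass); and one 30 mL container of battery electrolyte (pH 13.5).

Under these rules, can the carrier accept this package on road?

Lime remover: pH 0.9 ≤ 2 → Class 8 (Corrosive).
The calcium hypochlorite has available-oxygen content 16.2 % by mass, which is > 8.5 % by mass, so it is Class 5.1 (Oxidizer).
The battery electrolyte has pH 13.5, which is ≥ 12.5, so it is Class 8 (Corrosive).
Class 8 net quantity: (two 500 mL containers = 1 L) + 30 mL = 1.03 L.
Class 8 is Forbidden by road.
Class 5.1 quantity: three 26.67 kg packs = 80.01 kg.
That is within the Class 5.1 road limit of 100 kg.

No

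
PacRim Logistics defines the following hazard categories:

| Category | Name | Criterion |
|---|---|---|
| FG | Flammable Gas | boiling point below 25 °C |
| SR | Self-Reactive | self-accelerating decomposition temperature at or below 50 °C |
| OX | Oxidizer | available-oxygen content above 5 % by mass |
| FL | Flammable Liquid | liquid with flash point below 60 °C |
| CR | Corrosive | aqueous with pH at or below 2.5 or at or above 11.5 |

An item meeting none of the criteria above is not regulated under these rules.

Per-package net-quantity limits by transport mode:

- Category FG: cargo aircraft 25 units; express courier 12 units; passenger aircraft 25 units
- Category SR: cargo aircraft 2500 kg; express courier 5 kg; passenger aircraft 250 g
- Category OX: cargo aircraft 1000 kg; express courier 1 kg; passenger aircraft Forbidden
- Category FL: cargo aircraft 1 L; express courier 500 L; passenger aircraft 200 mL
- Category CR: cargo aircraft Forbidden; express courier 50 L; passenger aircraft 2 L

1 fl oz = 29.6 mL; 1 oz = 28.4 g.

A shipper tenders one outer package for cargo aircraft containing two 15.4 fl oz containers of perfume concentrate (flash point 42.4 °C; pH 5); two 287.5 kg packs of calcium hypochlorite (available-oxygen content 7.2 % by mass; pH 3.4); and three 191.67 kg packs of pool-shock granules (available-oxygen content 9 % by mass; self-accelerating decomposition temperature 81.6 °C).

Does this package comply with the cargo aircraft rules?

No

Flash point 42.4 °C meets the Category FL criterion (Flammable Liquid), so the perfume concentrate is Category FL.
With available-oxygen content 7.2 % by mass (> 5 % by mass), the calcium hypochlorite falls in Category OX.
With available-oxygen content 9 % by mass (> 5 % by mass), the pool-shock granules fall in Category OX.
Category FL quantity: two 15.4 fl oz containers = 911.68 mL.
911.68 mL ≤ 1 L (cargo aircraft limit, Category FL) — within limit.
Total Category OX: (two 287.5 kg packs = 575 kg) + (three 191.67 kg packs = 575.01 kg) = 1150.01 kg.
1150.01 kg exceeds the cargo aircraft limit of 1000 kg for Category OX.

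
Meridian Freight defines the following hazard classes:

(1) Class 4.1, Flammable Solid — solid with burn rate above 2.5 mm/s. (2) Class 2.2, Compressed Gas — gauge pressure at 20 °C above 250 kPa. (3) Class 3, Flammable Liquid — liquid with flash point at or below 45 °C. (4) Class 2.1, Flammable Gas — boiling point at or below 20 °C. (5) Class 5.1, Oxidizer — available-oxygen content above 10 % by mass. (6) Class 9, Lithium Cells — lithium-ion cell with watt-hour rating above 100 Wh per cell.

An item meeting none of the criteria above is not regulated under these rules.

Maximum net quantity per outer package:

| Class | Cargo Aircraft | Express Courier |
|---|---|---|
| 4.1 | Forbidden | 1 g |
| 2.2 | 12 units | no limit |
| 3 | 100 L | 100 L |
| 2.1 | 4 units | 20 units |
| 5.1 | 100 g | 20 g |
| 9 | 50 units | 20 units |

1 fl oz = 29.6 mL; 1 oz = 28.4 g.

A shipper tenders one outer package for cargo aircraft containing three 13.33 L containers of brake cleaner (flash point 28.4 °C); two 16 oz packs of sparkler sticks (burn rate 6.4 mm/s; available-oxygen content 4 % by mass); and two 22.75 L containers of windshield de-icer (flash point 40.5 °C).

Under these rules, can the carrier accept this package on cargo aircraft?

No

With flash point 28.4 °C (≤ 45 °C), the brake cleaner falls in Class 3.
Burn rate 6.4 mm/s meets the Class 4.1 criterion (Flammable Solid), so the sparkler sticks are Class 4.1.
With flash point 40.5 °C (≤ 45 °C), the windshield de-icer falls in Class 3.
Total Class 3: (three 13.33 L containers = 39.99 L) + (two 22.75 L containers = 45.5 L) = 85.49 L.
That is within the Class 3 cargo aircraft limit of 100 L.
Class 4.1 quantity: two 16 oz packs = 908.8 g.
By cargo aircraft, Class 4.1 is Forbidden regardless of quantity.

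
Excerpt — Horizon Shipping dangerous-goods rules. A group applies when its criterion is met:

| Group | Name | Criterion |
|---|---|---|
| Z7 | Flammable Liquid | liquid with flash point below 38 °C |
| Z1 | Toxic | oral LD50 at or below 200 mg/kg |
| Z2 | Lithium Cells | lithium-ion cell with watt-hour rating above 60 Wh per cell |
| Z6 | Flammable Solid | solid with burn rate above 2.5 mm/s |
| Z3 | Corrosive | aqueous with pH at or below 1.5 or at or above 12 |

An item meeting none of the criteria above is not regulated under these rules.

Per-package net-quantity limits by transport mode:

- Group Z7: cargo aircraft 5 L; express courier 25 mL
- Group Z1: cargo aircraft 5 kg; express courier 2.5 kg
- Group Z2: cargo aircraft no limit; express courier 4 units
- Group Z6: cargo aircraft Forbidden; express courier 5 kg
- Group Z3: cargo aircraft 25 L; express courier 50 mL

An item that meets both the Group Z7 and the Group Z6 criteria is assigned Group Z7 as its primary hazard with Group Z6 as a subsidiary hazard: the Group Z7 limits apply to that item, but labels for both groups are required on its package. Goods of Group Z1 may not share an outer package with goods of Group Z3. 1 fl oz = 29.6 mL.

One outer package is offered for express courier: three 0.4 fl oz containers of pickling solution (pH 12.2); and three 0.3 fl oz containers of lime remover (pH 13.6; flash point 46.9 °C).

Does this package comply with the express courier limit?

No

The pickling solution has pH 12.2, which is ≥ 12, so it is Group Z3 (Corrosive).
Lime remover: pH 13.6 ≥ 12 → Group Z3 (Corrosive).
Group Z3 net quantity: (three 0.4 fl oz containers = 35.52 mL) + (three 0.3 fl oz containers = 26.64 mL) = 62.16 mL.
62.16 mL > 50 mL (express courier limit, Group Z3) — over the limit.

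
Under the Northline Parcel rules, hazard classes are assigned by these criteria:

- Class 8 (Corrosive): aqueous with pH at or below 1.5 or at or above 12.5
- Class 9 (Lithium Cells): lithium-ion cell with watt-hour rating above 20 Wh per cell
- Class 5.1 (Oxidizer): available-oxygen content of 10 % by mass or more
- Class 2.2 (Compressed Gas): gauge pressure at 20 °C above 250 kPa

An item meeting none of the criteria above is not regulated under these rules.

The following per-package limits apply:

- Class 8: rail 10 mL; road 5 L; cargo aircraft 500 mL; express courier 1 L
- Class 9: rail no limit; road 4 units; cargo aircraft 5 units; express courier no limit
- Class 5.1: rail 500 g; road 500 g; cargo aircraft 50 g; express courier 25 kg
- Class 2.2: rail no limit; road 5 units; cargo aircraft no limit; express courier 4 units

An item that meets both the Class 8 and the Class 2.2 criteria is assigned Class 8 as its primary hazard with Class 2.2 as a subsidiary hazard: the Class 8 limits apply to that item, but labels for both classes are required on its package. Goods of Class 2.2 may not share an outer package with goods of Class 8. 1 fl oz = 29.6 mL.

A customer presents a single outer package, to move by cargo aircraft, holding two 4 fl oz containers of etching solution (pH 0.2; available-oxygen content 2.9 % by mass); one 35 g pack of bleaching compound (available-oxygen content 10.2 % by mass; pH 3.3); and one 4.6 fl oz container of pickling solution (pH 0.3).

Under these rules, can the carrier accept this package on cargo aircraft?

pH 0.2 meets the Class 8 criterion (Corrosive), so the etching solution is Class 8.
With available-oxygen content 10.2 % by mass (≥ 10 % by mass), the bleaching compound falls in Class 5.1.
The pickling solution has pH 0.3, which is ≤ 1.5, so it is Class 8 (Corrosive).
Total Class 8: (two 4 fl oz containers = 236.8 mL) + (one 4.6 fl oz container = 136.16 mL) = 372.96 mL.
372.96 mL is within the cargo aircraft limit of 500 mL for Class 8.
Class 5.1 quantity: 35 g.
35 g is within the cargo aircraft limit of 50 g for Class 5.1.
The segregation rule (Class 2.2 with Class 8) does not apply to Class 8 with Class 5.1.
Every hazard class is within its cargo aircraft limit and no segregation rule is violated.

Yes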